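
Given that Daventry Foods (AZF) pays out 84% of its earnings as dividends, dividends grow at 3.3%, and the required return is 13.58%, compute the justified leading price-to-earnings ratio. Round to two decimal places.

8.17

Justified leading P/E = b/(r−g) = 0.84/(0.1358−0.033) = 8.1712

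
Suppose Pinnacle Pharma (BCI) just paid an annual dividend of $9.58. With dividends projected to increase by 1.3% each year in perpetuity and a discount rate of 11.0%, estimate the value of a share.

$100.05

Gordon growth model: P₀ = D₁/(r − g). D₁ = 9.58 × (1 + 0.013) = 9.7045.
P₀ = 9.7045 / (0.11 − 0.013) = 9.7045 / 0.097 = 100.0468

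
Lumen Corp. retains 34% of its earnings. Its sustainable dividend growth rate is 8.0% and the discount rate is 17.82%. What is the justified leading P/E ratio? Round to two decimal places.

Payout ratio b = 1 − 0.34 = 0.66.
Justified leading P/E = b/(r−g) = 0.66/(0.1782−0.08) = 6.7210

6.72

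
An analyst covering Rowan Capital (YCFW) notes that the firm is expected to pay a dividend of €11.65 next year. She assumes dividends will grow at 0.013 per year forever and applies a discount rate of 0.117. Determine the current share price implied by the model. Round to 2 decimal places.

Gordon growth model: P₀ = D₁/(r − g), with D₁ = 11.65 given directly.
P₀ = 11.6500 / (0.117 − 0.013) = 11.6500 / 0.104 = 112.0192

€112.02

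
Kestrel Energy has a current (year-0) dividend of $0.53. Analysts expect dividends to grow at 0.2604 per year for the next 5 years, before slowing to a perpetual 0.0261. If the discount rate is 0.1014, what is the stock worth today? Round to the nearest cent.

Two-stage DDM. Project D₁…D_5 at 0.2604, terminal growth 0.0261, discount at r = 0.1014.
D_1 = 0.6680
D_2 = 0.8420
D_3 = 1.0612
D_4 = 1.3375
D_5 = 1.6858
Terminal value at t=5: TV = D_6/(r−g) = 1.7298/(0.1014−0.0261) = 22.9727
P₀ = 0.6680/(1+0.1014)^1 + 0.8420/(1+0.1014)^2 + 1.0612/(1+0.1014)^3 + 1.3375/(1+0.1014)^4 + 1.6858/(1+0.1014)^5 + 22.9727/(1+0.1014)^5 = 18.2177

$18.22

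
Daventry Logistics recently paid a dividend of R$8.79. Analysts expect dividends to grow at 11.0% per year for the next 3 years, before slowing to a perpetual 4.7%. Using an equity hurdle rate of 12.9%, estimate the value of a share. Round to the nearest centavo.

Two-stage DDM. Project D₁…D_3 at 0.11, terminal growth 0.047, discount at r = 0.129.
D_1 = 9.7569
D_2 = 10.8302
D_3 = 12.0215
Terminal value at t=3: TV = D_4/(r−g) = 12.5865/(0.129−0.047) = 153.4937
P₀ = 9.7569/(1+0.129)^1 + 10.8302/(1+0.129)^2 + 12.0215/(1+0.129)^3 + 153.4937/(1+0.129)^3 = 132.1541

R$132.15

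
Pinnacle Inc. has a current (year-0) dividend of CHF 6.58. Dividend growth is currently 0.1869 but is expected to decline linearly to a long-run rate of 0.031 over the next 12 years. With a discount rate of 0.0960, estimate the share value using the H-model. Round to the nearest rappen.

CHF 199.06

H-model: P₀ = D₀[(1+g_L) + H(g_S−g_L)]/(r−g_L), with H = 12/2 = 6.
P₀ = 6.58 × [(1+0.031) + 6×(0.1869−0.031)] / (0.096−0.031)
   = 6.58 × 1.9664 / 0.065 = 199.0602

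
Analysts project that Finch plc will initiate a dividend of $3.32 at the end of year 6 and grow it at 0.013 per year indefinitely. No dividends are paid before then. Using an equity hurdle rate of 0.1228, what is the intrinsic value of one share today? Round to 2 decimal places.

Deferred-dividend DDM. At t=5 the remaining stream is a growing perpetuity with first payment D_6 = 3.32.
V_5 = D_6/(r−g) = 3.32/(0.1228−0.013) = 30.2368
P₀ = V_5/(1+r)^5 = 30.2368/(1+0.1228)^5 = 16.9443

$16.94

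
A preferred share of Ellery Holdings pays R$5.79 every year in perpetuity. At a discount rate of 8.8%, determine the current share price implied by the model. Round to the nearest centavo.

Zero-growth DDM (perpetuity): P₀ = D/r = 5.79 / 0.088 = 65.7955

R$65.80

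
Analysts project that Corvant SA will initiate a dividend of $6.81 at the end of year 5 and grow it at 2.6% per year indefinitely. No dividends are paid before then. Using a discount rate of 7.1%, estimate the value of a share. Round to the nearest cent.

Deferred-dividend DDM. At t=4 the remaining stream is a growing perpetuity with first payment D_5 = 6.81.
V_4 = D_5/(r−g) = 6.81/(0.071−0.026) = 151.3333
P₀ = V_4/(1+r)^4 = 151.3333/(1+0.071)^4 = 115.0209

$115.02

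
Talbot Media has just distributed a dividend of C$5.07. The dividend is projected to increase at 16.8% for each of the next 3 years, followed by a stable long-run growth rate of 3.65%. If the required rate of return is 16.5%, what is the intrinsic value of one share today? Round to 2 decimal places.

C$56.50

Two-stage DDM. Project D₁…D_3 at 0.168, terminal growth 0.0365, discount at r = 0.165.
D_1 = 5.9218
D_2 = 6.9166
D_3 = 8.0786
Terminal value at t=3: TV = D_4/(r−g) = 8.3735/(0.165−0.0365) = 65.1632
P₀ = 5.9218/(1+0.165)^1 + 6.9166/(1+0.165)^2 + 8.0786/(1+0.165)^3 + 65.1632/(1+0.165)^3 = 56.5006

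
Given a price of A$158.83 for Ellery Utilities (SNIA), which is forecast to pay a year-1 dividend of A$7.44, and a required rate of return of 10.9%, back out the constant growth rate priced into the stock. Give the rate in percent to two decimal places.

6.22%

From P₀ = D₁/(r − g), the implied growth is g = r − D₁/P₀.
g = 0.109 − 7.44/158.83 = 0.109 − 0.04684 = 0.06216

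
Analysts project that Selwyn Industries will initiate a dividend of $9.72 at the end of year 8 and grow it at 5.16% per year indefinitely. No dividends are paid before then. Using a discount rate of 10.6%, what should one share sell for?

$88.26

Deferred-dividend DDM. At t=7 the remaining stream is a growing perpetuity with first payment D_8 = 9.72.
V_7 = D_8/(r−g) = 9.72/(0.106−0.0516) = 178.6765
P₀ = V_7/(1+r)^7 = 178.6765/(1+0.106)^7 = 88.2636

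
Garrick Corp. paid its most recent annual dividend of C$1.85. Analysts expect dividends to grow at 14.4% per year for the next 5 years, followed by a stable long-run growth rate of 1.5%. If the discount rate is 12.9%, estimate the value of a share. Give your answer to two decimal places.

Two-stage DDM. Project D₁…D_5 at 0.144, terminal growth 0.015, discount at r = 0.129.
D_1 = 2.1164
D_2 = 2.4212
D_3 = 2.7698
D_4 = 3.1687
D_5 = 3.6249
Terminal value at t=5: TV = D_6/(r−g) = 3.6793/(0.129−0.015) = 32.2748
P₀ = 2.1164/(1+0.129)^1 + 2.4212/(1+0.129)^2 + 2.7698/(1+0.129)^3 + 3.1687/(1+0.129)^4 + 3.6249/(1+0.129)^5 + 32.2748/(1+0.129)^5 = 27.2205

C$27.22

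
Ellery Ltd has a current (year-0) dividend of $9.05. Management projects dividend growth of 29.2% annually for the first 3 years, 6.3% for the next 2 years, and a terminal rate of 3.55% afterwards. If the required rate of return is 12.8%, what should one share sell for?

$195.93

Three-stage DDM. Project D₁…D_5; terminal Gordon value at t=5 with g = 0.0355; discount at r = 0.128.
D_1 = 11.6926
D_2 = 15.1068
D_3 = 19.5180
D_4 = 20.7477
D_5 = 22.0548
TV_5 = 22.8377/(0.128−0.0355) = 246.8943
P₀ = Σ Dₜ/(1+r)ᵗ + TV_5/(1+r)^5 = 195.9266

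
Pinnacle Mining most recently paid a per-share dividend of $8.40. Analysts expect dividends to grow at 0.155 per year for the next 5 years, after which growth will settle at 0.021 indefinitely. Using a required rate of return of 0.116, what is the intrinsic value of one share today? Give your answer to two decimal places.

Two-stage DDM. Project D₁…D_5 at 0.155, terminal growth 0.021, discount at r = 0.116.
D_1 = 9.7020
D_2 = 11.2058
D_3 = 12.9427
D_4 = 14.9488
D_5 = 17.2659
Terminal value at t=5: TV = D_6/(r−g) = 17.6285/(0.116−0.021) = 185.5630
P₀ = 9.7020/(1+0.116)^1 + 11.2058/(1+0.116)^2 + 12.9427/(1+0.116)^3 + 14.9488/(1+0.116)^4 + 17.2659/(1+0.116)^5 + 185.5630/(1+0.116)^5 = 153.8078

$153.81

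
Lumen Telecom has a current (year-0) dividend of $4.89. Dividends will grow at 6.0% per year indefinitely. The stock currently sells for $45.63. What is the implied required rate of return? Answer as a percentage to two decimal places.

17.36%

Rearranging the constant-growth DDM: r = D₁/P₀ + g.
D₁ = 4.89 × (1 + 0.06) = 5.1834.
r = 5.1834 / 45.63 + 0.06 = 0.11360 + 0.06 = 0.17360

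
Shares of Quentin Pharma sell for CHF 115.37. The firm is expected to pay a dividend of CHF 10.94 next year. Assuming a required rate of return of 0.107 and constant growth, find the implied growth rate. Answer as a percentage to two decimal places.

From P₀ = D₁/(r − g), the implied growth is g = r − D₁/P₀.
g = 0.107 − 10.94/115.37 = 0.107 − 0.09483 = 0.01217

1.22%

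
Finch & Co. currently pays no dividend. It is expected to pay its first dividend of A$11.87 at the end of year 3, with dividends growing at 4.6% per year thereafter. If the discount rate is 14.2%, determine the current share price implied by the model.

Deferred-dividend DDM. At t=2 the remaining stream is a growing perpetuity with first payment D_3 = 11.87.
V_2 = D_3/(r−g) = 11.87/(0.142−0.046) = 123.6458
P₀ = V_2/(1+r)^2 = 123.6458/(1+0.142)^2 = 94.8085

A$94.81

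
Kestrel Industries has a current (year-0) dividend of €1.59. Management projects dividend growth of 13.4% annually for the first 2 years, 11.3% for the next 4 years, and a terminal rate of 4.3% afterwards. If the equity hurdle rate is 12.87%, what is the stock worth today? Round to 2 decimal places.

Three-stage DDM. Project D₁…D_6; terminal Gordon value at t=6 with g = 0.043; discount at r = 0.1287.
D_1 = 1.8031
D_2 = 2.0447
D_3 = 2.2757
D_4 = 2.5329
D_5 = 2.8191
D_6 = 3.1376
TV_6 = 3.2726/(0.1287−0.043) = 38.1863
P₀ = Σ Dₜ/(1+r)ᵗ + TV_6/(1+r)^6 = 27.8708

€27.87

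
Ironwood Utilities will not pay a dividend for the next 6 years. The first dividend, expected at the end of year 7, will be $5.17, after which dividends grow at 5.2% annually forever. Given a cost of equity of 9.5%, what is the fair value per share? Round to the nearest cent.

Deferred-dividend DDM. At t=6 the remaining stream is a growing perpetuity with first payment D_7 = 5.17.
V_6 = D_7/(r−g) = 5.17/(0.095−0.052) = 120.2326
P₀ = V_6/(1+r)^6 = 120.2326/(1+0.095)^6 = 69.7489

$69.75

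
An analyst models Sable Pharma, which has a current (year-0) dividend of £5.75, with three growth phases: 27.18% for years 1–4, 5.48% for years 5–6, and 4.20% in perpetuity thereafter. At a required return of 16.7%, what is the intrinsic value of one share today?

Three-stage DDM. Project D₁…D_6; terminal Gordon value at t=6 with g = 0.042; discount at r = 0.167.
D_1 = 7.3129
D_2 = 9.3005
D_3 = 11.8284
D_4 = 15.0433
D_5 = 15.8677
D_6 = 16.7372
TV_6 = 17.4402/(0.167−0.042) = 139.5215
P₀ = Σ Dₜ/(1+r)ᵗ + TV_6/(1+r)^6 = 97.8408

£97.84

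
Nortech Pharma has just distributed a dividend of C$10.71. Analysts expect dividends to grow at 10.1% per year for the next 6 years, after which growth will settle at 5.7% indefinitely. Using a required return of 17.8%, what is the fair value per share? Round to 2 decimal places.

Two-stage DDM. Project D₁…D_6 at 0.101, terminal growth 0.057, discount at r = 0.178.
D_1 = 11.7917
D_2 = 12.9827
D_3 = 14.2939
D_4 = 15.7376
D_5 = 17.3271
D_6 = 19.0771
Terminal value at t=6: TV = D_7/(r−g) = 20.1645/(0.178−0.057) = 166.6491
P₀ = 11.7917/(1+0.178)^1 + 12.9827/(1+0.178)^2 + 14.2939/(1+0.178)^3 + 15.7376/(1+0.178)^4 + 17.3271/(1+0.178)^5 + 19.0771/(1+0.178)^6 + 166.6491/(1+0.178)^6 = 113.4233

C$113.42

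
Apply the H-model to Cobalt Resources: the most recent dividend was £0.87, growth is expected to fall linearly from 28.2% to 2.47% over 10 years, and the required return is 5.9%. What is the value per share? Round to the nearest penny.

£58.62

H-model: P₀ = D₀[(1+g_L) + H(g_S−g_L)]/(r−g_L), with H = 10/2 = 5.
P₀ = 0.87 × [(1+0.0247) + 5×(0.282−0.0247)] / (0.059−0.0247)
   = 0.87 × 2.3112 / 0.0343 = 58.6223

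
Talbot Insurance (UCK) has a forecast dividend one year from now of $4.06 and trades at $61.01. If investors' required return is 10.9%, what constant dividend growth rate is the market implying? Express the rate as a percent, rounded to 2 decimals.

4.25%

From P₀ = D₁/(r − g), the implied growth is g = r − D₁/P₀.
g = 0.109 − 4.06/61.01 = 0.109 − 0.06655 = 0.04245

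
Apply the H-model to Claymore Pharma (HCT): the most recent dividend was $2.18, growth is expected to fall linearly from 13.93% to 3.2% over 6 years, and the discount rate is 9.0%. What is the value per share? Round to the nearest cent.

$50.89

H-model: P₀ = D₀[(1+g_L) + H(g_S−g_L)]/(r−g_L), with H = 6/2 = 3.
P₀ = 2.18 × [(1+0.032) + 3×(0.1393−0.032)] / (0.09−0.032)
   = 2.18 × 1.3539 / 0.058 = 50.8880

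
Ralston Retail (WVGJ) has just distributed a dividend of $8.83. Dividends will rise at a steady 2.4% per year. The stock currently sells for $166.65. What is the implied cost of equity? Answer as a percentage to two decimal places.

7.83%

Rearranging the constant-growth DDM: r = D₁/P₀ + g.
D₁ = 8.83 × (1 + 0.024) = 9.0419.
r = 9.0419 / 166.65 + 0.024 = 0.05426 + 0.024 = 0.07826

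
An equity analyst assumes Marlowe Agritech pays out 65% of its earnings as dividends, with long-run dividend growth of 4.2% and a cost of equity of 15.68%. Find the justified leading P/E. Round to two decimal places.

Justified leading P/E = b/(r−g) = 0.65/(0.1568−0.042) = 5.6620

5.66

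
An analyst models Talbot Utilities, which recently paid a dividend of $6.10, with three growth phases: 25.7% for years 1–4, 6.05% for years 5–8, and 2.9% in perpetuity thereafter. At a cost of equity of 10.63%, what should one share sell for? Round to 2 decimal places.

$184.83

Three-stage DDM. Project D₁…D_8; terminal Gordon value at t=8 with g = 0.029; discount at r = 0.1063.
D_1 = 7.6677
D_2 = 9.6383
D_3 = 12.1153
D_4 = 15.2290
D_5 = 16.1503
D_6 = 17.1274
D_7 = 18.1636
D_8 = 19.2625
TV_8 = 19.8212/(0.1063−0.029) = 256.4186
P₀ = Σ Dₜ/(1+r)ᵗ + TV_8/(1+r)^8 = 184.8279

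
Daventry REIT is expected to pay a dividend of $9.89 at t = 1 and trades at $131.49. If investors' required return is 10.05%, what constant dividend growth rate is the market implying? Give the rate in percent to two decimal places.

From P₀ = D₁/(r − g), the implied growth is g = r − D₁/P₀.
g = 0.1005 − 9.89/131.49 = 0.1005 − 0.07521 = 0.02529

2.53%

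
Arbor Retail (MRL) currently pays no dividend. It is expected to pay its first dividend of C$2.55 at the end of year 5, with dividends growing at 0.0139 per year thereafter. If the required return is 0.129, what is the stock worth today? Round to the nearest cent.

C$13.64

Deferred-dividend DDM. At t=4 the remaining stream is a growing perpetuity with first payment D_5 = 2.55.
V_4 = D_5/(r−g) = 2.55/(0.129−0.0139) = 22.1546
P₀ = V_4/(1+r)^4 = 22.1546/(1+0.129)^4 = 13.6361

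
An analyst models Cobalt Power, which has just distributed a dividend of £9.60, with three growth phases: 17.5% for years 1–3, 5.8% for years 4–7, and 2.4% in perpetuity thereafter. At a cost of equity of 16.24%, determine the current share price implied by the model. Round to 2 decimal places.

£111.30

Three-stage DDM. Project D₁…D_7; terminal Gordon value at t=7 with g = 0.024; discount at r = 0.1624.
D_1 = 11.2800
D_2 = 13.2540
D_3 = 15.5734
D_4 = 16.4767
D_5 = 17.4324
D_6 = 18.4434
D_7 = 19.5132
TV_7 = 19.9815/(0.1624−0.024) = 144.3748
P₀ = Σ Dₜ/(1+r)ᵗ + TV_7/(1+r)^7 = 111.3005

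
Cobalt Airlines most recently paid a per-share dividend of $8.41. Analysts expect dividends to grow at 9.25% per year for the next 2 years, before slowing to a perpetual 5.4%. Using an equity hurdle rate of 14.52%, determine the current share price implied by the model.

Two-stage DDM. Project D₁…D_2 at 0.0925, terminal growth 0.054, discount at r = 0.1452.
D_1 = 9.1879
D_2 = 10.0378
Terminal value at t=2: TV = D_3/(r−g) = 10.5798/(0.1452−0.054) = 116.0071
P₀ = 9.1879/(1+0.1452)^1 + 10.0378/(1+0.1452)^2 + 116.0071/(1+0.1452)^2 = 104.1317

$104.13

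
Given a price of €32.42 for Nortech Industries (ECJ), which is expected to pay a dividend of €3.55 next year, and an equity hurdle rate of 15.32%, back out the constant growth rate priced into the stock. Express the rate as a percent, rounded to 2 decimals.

4.37%

From P₀ = D₁/(r − g), the implied growth is g = r − D₁/P₀.
g = 0.1532 − 3.55/32.42 = 0.1532 − 0.10950 = 0.04370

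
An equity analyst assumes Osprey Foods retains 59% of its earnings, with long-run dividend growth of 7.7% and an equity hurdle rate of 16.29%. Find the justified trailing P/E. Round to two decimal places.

5.14

Payout ratio b = 1 − 0.59 = 0.41.
Justified trailing P/E = b(1+g)/(r−g) = 0.41×(1+0.077)/(0.1629−0.077) = 5.1405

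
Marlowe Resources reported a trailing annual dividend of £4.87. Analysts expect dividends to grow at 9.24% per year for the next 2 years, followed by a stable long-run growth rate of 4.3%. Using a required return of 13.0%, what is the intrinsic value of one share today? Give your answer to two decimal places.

Two-stage DDM. Project D₁…D_2 at 0.0924, terminal growth 0.043, discount at r = 0.13.
D_1 = 5.3200
D_2 = 5.8116
Terminal value at t=2: TV = D_3/(r−g) = 6.0615/(0.13−0.043) = 69.6719
P₀ = 5.3200/(1+0.13)^1 + 5.8116/(1+0.13)^2 + 69.6719/(1+0.13)^2 = 63.8225

£63.82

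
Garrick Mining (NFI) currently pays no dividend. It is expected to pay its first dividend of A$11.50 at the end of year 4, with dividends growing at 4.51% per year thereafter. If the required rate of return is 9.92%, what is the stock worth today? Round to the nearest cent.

A$160.06

Deferred-dividend DDM. At t=3 the remaining stream is a growing perpetuity with first payment D_4 = 11.50.
V_3 = D_4/(r−g) = 11.50/(0.0992−0.0451) = 212.5693
P₀ = V_3/(1+r)^3 = 212.5693/(1+0.0992)^3 = 160.0554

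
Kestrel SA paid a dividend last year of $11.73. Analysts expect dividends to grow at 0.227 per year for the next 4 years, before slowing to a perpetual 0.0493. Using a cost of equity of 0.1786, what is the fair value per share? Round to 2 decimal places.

Two-stage DDM. Project D₁…D_4 at 0.227, terminal growth 0.0493, discount at r = 0.1786.
D_1 = 14.3927
D_2 = 17.6599
D_3 = 21.6686
D_4 = 26.5874
Terminal value at t=4: TV = D_5/(r−g) = 27.8982/(0.1786−0.0493) = 215.7632
P₀ = 14.3927/(1+0.1786)^1 + 17.6599/(1+0.1786)^2 + 21.6686/(1+0.1786)^3 + 26.5874/(1+0.1786)^4 + 215.7632/(1+0.1786)^4 = 163.7569

$163.76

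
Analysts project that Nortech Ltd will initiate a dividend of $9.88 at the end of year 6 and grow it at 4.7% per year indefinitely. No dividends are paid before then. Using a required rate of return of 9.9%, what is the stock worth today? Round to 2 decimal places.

$118.51

Deferred-dividend DDM. At t=5 the remaining stream is a growing perpetuity with first payment D_6 = 9.88.
V_5 = D_6/(r−g) = 9.88/(0.099−0.047) = 190.0000
P₀ = V_5/(1+r)^5 = 190.0000/(1+0.099)^5 = 118.5128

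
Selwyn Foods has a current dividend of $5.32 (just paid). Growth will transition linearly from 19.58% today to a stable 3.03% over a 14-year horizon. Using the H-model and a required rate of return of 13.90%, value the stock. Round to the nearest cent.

$107.12

H-model: P₀ = D₀[(1+g_L) + H(g_S−g_L)]/(r−g_L), with H = 14/2 = 7.
P₀ = 5.32 × [(1+0.0303) + 7×(0.1958−0.0303)] / (0.139−0.0303)
   = 5.32 × 2.1888 / 0.1087 = 107.1243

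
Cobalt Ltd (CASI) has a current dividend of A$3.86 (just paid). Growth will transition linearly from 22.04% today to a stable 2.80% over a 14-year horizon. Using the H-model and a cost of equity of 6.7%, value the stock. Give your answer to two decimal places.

H-model: P₀ = D₀[(1+g_L) + H(g_S−g_L)]/(r−g_L), with H = 14/2 = 7.
P₀ = 3.86 × [(1+0.028) + 7×(0.2204−0.028)] / (0.067−0.028)
   = 3.86 × 2.3748 / 0.039 = 235.0443

A$235.04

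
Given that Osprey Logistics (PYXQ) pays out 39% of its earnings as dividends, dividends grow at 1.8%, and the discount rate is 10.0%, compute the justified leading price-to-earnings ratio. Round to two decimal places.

Justified leading P/E = b/(r−g) = 0.39/(0.1−0.018) = 4.7561

4.76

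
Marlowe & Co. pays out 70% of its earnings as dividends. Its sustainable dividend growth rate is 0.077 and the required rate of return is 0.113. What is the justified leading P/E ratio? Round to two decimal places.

Justified leading P/E = b/(r−g) = 0.70/(0.113−0.077) = 19.4444

19.44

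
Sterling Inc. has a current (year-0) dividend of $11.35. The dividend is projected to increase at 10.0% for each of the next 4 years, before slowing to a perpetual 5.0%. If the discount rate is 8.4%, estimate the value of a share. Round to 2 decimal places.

$418.77

Two-stage DDM. Project D₁…D_4 at 0.1, terminal growth 0.05, discount at r = 0.084.
D_1 = 12.4850
D_2 = 13.7335
D_3 = 15.1069
D_4 = 16.6175
Terminal value at t=4: TV = D_5/(r−g) = 17.4484/(0.084−0.05) = 513.1886
P₀ = 12.4850/(1+0.084)^1 + 13.7335/(1+0.084)^2 + 15.1069/(1+0.084)^3 + 16.6175/(1+0.084)^4 + 513.1886/(1+0.084)^4 = 418.7722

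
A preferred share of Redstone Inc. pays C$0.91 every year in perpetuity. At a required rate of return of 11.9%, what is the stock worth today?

C$7.65

Zero-growth DDM (perpetuity): P₀ = D/r = 0.91 / 0.119 = 7.6471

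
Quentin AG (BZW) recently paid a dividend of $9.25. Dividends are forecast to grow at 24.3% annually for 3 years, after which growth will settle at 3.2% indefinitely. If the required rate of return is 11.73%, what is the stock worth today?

Two-stage DDM. Project D₁…D_3 at 0.243, terminal growth 0.032, discount at r = 0.1173.
D_1 = 11.4977
D_2 = 14.2917
D_3 = 17.7646
Terminal value at t=3: TV = D_4/(r−g) = 18.3331/(0.1173−0.032) = 214.9244
P₀ = 11.4977/(1+0.1173)^1 + 14.2917/(1+0.1173)^2 + 17.7646/(1+0.1173)^3 + 214.9244/(1+0.1173)^3 = 188.5661

$188.57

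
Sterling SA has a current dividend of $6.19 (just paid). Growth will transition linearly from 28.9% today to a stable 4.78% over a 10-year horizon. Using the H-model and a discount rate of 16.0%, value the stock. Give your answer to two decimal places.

$124.34

H-model: P₀ = D₀[(1+g_L) + H(g_S−g_L)]/(r−g_L), with H = 10/2 = 5.
P₀ = 6.19 × [(1+0.0478) + 5×(0.289−0.0478)] / (0.16−0.0478)
   = 6.19 × 2.2538 / 0.1122 = 124.3407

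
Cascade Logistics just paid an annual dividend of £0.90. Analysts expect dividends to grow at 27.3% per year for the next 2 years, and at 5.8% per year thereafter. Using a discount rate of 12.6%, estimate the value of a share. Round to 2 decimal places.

Two-stage DDM. Project D₁…D_2 at 0.273, terminal growth 0.058, discount at r = 0.126.
D_1 = 1.1457
D_2 = 1.4585
Terminal value at t=2: TV = D_3/(r−g) = 1.5431/(0.126−0.058) = 22.6922
P₀ = 1.1457/(1+0.126)^1 + 1.4585/(1+0.126)^2 + 22.6922/(1+0.126)^2 = 20.0656

£20.07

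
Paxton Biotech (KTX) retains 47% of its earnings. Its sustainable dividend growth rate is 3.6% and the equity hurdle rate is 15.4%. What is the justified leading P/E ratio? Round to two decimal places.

Payout ratio b = 1 − 0.47 = 0.53.
Justified leading P/E = b/(r−g) = 0.53/(0.154−0.036) = 4.4915

4.49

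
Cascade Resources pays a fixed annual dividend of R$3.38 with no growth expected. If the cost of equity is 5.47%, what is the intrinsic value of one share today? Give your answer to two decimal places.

R$61.79

Zero-growth DDM (perpetuity): P₀ = D/r = 3.38 / 0.0547 = 61.7916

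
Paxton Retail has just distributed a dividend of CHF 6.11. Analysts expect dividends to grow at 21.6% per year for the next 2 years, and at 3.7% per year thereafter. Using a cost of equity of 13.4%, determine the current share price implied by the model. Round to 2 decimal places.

CHF 88.69

Two-stage DDM. Project D₁…D_2 at 0.216, terminal growth 0.037, discount at r = 0.134.
D_1 = 7.4298
D_2 = 9.0346
Terminal value at t=2: TV = D_3/(r−g) = 9.3689/(0.134−0.037) = 96.5863
P₀ = 7.4298/(1+0.134)^1 + 9.0346/(1+0.134)^2 + 96.5863/(1+0.134)^2 = 88.6859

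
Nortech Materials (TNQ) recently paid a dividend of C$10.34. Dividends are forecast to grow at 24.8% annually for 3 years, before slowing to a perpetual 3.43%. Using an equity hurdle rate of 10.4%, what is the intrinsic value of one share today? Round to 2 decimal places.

C$261.49

Two-stage DDM. Project D₁…D_3 at 0.248, terminal growth 0.0343, discount at r = 0.104.
D_1 = 12.9043
D_2 = 16.1046
D_3 = 20.0985
Terminal value at t=3: TV = D_4/(r−g) = 20.7879/(0.104−0.0343) = 298.2483
P₀ = 12.9043/(1+0.104)^1 + 16.1046/(1+0.104)^2 + 20.0985/(1+0.104)^3 + 298.2483/(1+0.104)^3 = 261.4904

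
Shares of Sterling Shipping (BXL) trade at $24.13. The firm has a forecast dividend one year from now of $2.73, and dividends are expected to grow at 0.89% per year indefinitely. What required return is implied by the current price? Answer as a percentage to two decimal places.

12.20%

Rearranging the constant-growth DDM: r = D₁/P₀ + g.
r = 2.7300 / 24.13 + 0.0089 = 0.11314 + 0.0089 = 0.12204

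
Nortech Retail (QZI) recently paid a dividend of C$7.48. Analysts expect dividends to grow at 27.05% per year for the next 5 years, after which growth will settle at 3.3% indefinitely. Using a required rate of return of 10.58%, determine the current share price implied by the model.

Two-stage DDM. Project D₁…D_5 at 0.2705, terminal growth 0.033, discount at r = 0.1058.
D_1 = 9.5033
D_2 = 12.0740
D_3 = 15.3400
D_4 = 19.4895
D_5 = 24.7614
Terminal value at t=5: TV = D_6/(r−g) = 25.5785/(0.1058−0.033) = 351.3532
P₀ = 9.5033/(1+0.1058)^1 + 12.0740/(1+0.1058)^2 + 15.3400/(1+0.1058)^3 + 19.4895/(1+0.1058)^4 + 24.7614/(1+0.1058)^5 + 351.3532/(1+0.1058)^5 = 270.3243

C$270.32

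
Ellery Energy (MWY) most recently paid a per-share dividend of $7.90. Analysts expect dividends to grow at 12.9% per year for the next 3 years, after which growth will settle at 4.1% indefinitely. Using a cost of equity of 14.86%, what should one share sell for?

$95.48

Two-stage DDM. Project D₁…D_3 at 0.129, terminal growth 0.041, discount at r = 0.1486.
D_1 = 8.9191
D_2 = 10.0697
D_3 = 11.3687
Terminal value at t=3: TV = D_4/(r−g) = 11.8348/(0.1486−0.041) = 109.9885
P₀ = 8.9191/(1+0.1486)^1 + 10.0697/(1+0.1486)^2 + 11.3687/(1+0.1486)^3 + 109.9885/(1+0.1486)^3 = 95.4843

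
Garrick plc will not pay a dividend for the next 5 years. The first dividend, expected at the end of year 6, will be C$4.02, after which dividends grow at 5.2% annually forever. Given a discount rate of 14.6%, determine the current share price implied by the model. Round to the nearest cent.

Deferred-dividend DDM. At t=5 the remaining stream is a growing perpetuity with first payment D_6 = 4.02.
V_5 = D_6/(r−g) = 4.02/(0.146−0.052) = 42.7660
P₀ = V_5/(1+r)^5 = 42.7660/(1+0.146)^5 = 21.6359

C$21.64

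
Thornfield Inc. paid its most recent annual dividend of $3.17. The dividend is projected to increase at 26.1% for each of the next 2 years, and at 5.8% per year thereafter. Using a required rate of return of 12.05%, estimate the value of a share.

$75.55

Two-stage DDM. Project D₁…D_2 at 0.261, terminal growth 0.058, discount at r = 0.1205.
D_1 = 3.9974
D_2 = 5.0407
Terminal value at t=2: TV = D_3/(r−g) = 5.3330/(0.1205−0.058) = 85.3287
P₀ = 3.9974/(1+0.1205)^1 + 5.0407/(1+0.1205)^2 + 85.3287/(1+0.1205)^2 = 75.5451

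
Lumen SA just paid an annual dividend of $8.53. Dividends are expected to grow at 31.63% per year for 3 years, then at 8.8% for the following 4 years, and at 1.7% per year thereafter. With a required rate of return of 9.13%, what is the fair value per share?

Three-stage DDM. Project D₁…D_7; terminal Gordon value at t=7 with g = 0.017; discount at r = 0.0913.
D_1 = 11.2280
D_2 = 14.7795
D_3 = 19.4542
D_4 = 21.1662
D_5 = 23.0288
D_6 = 25.0553
D_7 = 27.2602
TV_7 = 27.7236/(0.0913−0.017) = 373.1311
P₀ = Σ Dₜ/(1+r)ᵗ + TV_7/(1+r)^7 = 299.5099

$299.51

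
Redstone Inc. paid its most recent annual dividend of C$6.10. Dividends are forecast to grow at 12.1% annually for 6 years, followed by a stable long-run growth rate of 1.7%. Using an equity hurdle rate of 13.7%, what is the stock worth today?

C$82.32

Two-stage DDM. Project D₁…D_6 at 0.121, terminal growth 0.017, discount at r = 0.137.
D_1 = 6.8381
D_2 = 7.6655
D_3 = 8.5930
D_4 = 9.6328
D_5 = 10.7984
D_6 = 12.1050
Terminal value at t=6: TV = D_7/(r−g) = 12.3107/(0.137−0.017) = 102.5896
P₀ = 6.8381/(1+0.137)^1 + 7.6655/(1+0.137)^2 + 8.5930/(1+0.137)^3 + 9.6328/(1+0.137)^4 + 10.7984/(1+0.137)^5 + 12.1050/(1+0.137)^6 + 102.5896/(1+0.137)^6 = 82.3223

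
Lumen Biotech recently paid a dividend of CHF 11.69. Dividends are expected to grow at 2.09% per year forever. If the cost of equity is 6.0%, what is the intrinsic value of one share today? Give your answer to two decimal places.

Gordon growth model: P₀ = D₁/(r − g). D₁ = 11.69 × (1 + 0.0209) = 11.9343.
P₀ = 11.9343 / (0.06 − 0.0209) = 11.9343 / 0.0391 = 305.2256

CHF 305.23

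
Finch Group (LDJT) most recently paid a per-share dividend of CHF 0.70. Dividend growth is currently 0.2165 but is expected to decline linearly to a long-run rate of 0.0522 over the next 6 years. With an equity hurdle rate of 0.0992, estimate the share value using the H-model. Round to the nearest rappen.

H-model: P₀ = D₀[(1+g_L) + H(g_S−g_L)]/(r−g_L), with H = 6/2 = 3.
P₀ = 0.70 × [(1+0.0522) + 3×(0.2165−0.0522)] / (0.0992−0.0522)
   = 0.70 × 1.5451 / 0.047 = 23.0121

CHF 23.01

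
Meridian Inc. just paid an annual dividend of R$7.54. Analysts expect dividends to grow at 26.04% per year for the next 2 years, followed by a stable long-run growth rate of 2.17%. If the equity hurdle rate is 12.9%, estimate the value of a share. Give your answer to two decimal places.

Two-stage DDM. Project D₁…D_2 at 0.2604, terminal growth 0.0217, discount at r = 0.129.
D_1 = 9.5034
D_2 = 11.9781
Terminal value at t=2: TV = D_3/(r−g) = 12.2380/(0.129−0.0217) = 114.0543
P₀ = 9.5034/(1+0.129)^1 + 11.9781/(1+0.129)^2 + 114.0543/(1+0.129)^2 = 107.2944

R$107.29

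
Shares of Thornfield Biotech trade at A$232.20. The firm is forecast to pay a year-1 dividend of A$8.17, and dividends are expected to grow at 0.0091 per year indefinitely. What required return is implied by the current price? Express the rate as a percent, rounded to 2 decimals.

4.43%

Rearranging the constant-growth DDM: r = D₁/P₀ + g.
r = 8.1700 / 232.20 + 0.0091 = 0.03519 + 0.0091 = 0.04429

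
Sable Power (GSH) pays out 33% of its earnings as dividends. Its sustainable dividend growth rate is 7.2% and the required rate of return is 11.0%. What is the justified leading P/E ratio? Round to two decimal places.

Justified leading P/E = b/(r−g) = 0.33/(0.11−0.072) = 8.6842

8.68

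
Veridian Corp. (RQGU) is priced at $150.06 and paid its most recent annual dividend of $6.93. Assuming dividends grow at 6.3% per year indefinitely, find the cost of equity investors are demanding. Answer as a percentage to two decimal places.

11.21%

Rearranging the constant-growth DDM: r = D₁/P₀ + g.
D₁ = 6.93 × (1 + 0.063) = 7.3666.
r = 7.3666 / 150.06 + 0.063 = 0.04909 + 0.063 = 0.11209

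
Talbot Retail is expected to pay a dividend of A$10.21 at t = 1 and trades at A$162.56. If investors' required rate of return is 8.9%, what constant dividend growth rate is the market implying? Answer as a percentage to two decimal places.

From P₀ = D₁/(r − g), the implied growth is g = r − D₁/P₀.
g = 0.089 − 10.21/162.56 = 0.089 − 0.06281 = 0.02619

2.62%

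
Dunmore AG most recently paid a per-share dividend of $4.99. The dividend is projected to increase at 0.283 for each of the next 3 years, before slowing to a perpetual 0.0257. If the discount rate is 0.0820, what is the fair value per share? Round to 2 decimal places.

Two-stage DDM. Project D₁…D_3 at 0.283, terminal growth 0.0257, discount at r = 0.082.
D_1 = 6.4022
D_2 = 8.2140
D_3 = 10.5385
Terminal value at t=3: TV = D_4/(r−g) = 10.8094/(0.082−0.0257) = 191.9961
P₀ = 6.4022/(1+0.082)^1 + 8.2140/(1+0.082)^2 + 10.5385/(1+0.082)^3 + 191.9961/(1+0.082)^3 = 172.8218

$172.82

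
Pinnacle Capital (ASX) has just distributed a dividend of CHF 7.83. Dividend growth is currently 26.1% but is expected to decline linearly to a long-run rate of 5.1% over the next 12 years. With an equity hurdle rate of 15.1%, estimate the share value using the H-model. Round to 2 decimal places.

CHF 180.95

H-model: P₀ = D₀[(1+g_L) + H(g_S−g_L)]/(r−g_L), with H = 12/2 = 6.
P₀ = 7.83 × [(1+0.051) + 6×(0.261−0.051)] / (0.151−0.051)
   = 7.83 × 2.3110 / 0.1 = 180.9513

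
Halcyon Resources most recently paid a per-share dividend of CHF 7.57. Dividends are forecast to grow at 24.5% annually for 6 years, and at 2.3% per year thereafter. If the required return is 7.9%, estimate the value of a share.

CHF 403.55

Two-stage DDM. Project D₁…D_6 at 0.245, terminal growth 0.023, discount at r = 0.079.
D_1 = 9.4247
D_2 = 11.7337
D_3 = 14.6084
D_4 = 18.1875
D_5 = 22.6435
D_6 = 28.1911
Terminal value at t=6: TV = D_7/(r−g) = 28.8395/(0.079−0.023) = 514.9909
P₀ = 9.4247/(1+0.079)^1 + 11.7337/(1+0.079)^2 + 14.6084/(1+0.079)^3 + 18.1875/(1+0.079)^4 + 22.6435/(1+0.079)^5 + 28.1911/(1+0.079)^6 + 514.9909/(1+0.079)^6 = 403.5469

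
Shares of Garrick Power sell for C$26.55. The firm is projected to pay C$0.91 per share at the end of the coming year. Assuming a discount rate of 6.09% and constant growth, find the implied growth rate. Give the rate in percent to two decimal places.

From P₀ = D₁/(r − g), the implied growth is g = r − D₁/P₀.
g = 0.0609 − 0.91/26.55 = 0.0609 − 0.03427 = 0.02663

2.66%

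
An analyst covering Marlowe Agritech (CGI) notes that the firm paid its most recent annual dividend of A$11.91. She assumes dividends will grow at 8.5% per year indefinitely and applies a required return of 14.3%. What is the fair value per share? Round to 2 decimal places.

Gordon growth model: P₀ = D₁/(r − g). D₁ = 11.91 × (1 + 0.085) = 12.9223.
P₀ = 12.9223 / (0.143 − 0.085) = 12.9223 / 0.058 = 222.7991

A$222.80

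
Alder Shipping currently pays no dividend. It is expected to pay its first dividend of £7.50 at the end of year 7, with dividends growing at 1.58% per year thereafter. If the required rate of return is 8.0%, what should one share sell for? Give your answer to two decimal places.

£73.62

Deferred-dividend DDM. At t=6 the remaining stream is a growing perpetuity with first payment D_7 = 7.50.
V_6 = D_7/(r−g) = 7.50/(0.08−0.0158) = 116.8224
P₀ = V_6/(1+r)^6 = 116.8224/(1+0.08)^6 = 73.6179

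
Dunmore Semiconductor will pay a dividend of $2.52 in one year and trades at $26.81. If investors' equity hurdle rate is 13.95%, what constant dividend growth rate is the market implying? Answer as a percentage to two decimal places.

4.55%

From P₀ = D₁/(r − g), the implied growth is g = r − D₁/P₀.
g = 0.1395 − 2.52/26.81 = 0.1395 − 0.09399 = 0.04551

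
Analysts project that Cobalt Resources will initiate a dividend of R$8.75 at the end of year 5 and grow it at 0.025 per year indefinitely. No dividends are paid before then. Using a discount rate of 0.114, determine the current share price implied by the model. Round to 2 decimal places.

Deferred-dividend DDM. At t=4 the remaining stream is a growing perpetuity with first payment D_5 = 8.75.
V_4 = D_5/(r−g) = 8.75/(0.114−0.025) = 98.3146
P₀ = V_4/(1+r)^4 = 98.3146/(1+0.114)^4 = 63.8377

R$63.84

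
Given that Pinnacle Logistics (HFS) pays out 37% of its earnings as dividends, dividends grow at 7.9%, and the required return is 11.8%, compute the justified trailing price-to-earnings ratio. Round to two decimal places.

Justified trailing P/E = b(1+g)/(r−g) = 0.37×(1+0.079)/(0.118−0.079) = 10.2367

10.24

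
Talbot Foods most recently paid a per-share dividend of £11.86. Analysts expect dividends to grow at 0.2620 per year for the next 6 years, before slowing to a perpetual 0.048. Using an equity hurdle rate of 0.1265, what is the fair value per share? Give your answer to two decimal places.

Two-stage DDM. Project D₁…D_6 at 0.262, terminal growth 0.048, discount at r = 0.1265.
D_1 = 14.9673
D_2 = 18.8888
D_3 = 23.8376
D_4 = 30.0831
D_5 = 37.9648
D_6 = 47.9116
Terminal value at t=6: TV = D_7/(r−g) = 50.2114/(0.1265−0.048) = 639.6353
P₀ = 14.9673/(1+0.1265)^1 + 18.8888/(1+0.1265)^2 + 23.8376/(1+0.1265)^3 + 30.0831/(1+0.1265)^4 + 37.9648/(1+0.1265)^5 + 47.9116/(1+0.1265)^6 + 639.6353/(1+0.1265)^6 = 420.9011

£420.90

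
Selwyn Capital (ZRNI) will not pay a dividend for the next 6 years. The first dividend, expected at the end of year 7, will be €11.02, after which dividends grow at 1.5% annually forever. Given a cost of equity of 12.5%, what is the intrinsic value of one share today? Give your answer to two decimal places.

€49.42

Deferred-dividend DDM. At t=6 the remaining stream is a growing perpetuity with first payment D_7 = 11.02.
V_6 = D_7/(r−g) = 11.02/(0.125−0.015) = 100.1818
P₀ = V_6/(1+r)^6 = 100.1818/(1+0.125)^6 = 49.4167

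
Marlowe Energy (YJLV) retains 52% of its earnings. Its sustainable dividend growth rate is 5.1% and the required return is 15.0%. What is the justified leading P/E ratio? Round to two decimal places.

Payout ratio b = 1 − 0.52 = 0.48.
Justified leading P/E = b/(r−g) = 0.48/(0.15−0.051) = 4.8485

4.85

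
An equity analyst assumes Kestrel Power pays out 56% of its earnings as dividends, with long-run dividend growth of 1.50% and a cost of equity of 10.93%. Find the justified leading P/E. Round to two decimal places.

Justified leading P/E = b/(r−g) = 0.56/(0.1093−0.015) = 5.9385

5.94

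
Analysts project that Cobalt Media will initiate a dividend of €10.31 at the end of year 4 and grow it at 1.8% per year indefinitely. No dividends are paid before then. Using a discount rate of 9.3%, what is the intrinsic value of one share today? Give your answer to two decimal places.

Deferred-dividend DDM. At t=3 the remaining stream is a growing perpetuity with first payment D_4 = 10.31.
V_3 = D_4/(r−g) = 10.31/(0.093−0.018) = 137.4667
P₀ = V_3/(1+r)^3 = 137.4667/(1+0.093)^3 = 105.2778

€105.28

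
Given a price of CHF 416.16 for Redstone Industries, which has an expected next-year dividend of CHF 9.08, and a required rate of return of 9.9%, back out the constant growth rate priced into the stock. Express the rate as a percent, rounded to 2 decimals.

7.72%

From P₀ = D₁/(r − g), the implied growth is g = r − D₁/P₀.
g = 0.099 − 9.08/416.16 = 0.099 − 0.02182 = 0.07718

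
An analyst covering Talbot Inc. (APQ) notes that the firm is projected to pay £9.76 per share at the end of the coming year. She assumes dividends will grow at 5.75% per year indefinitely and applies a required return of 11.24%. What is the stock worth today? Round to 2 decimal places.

£177.78

Gordon growth model: P₀ = D₁/(r − g), with D₁ = 9.76 given directly.
P₀ = 9.7600 / (0.1124 − 0.0575) = 9.7600 / 0.0549 = 177.7778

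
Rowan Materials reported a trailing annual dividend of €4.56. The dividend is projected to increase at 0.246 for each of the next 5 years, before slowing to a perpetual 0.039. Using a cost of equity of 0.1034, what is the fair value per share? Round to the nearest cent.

Two-stage DDM. Project D₁…D_5 at 0.246, terminal growth 0.039, discount at r = 0.1034.
D_1 = 5.6818
D_2 = 7.0795
D_3 = 8.8210
D_4 = 10.9910
D_5 = 13.6948
Terminal value at t=5: TV = D_6/(r−g) = 14.2289/(0.1034−0.039) = 220.9453
P₀ = 5.6818/(1+0.1034)^1 + 7.0795/(1+0.1034)^2 + 8.8210/(1+0.1034)^3 + 10.9910/(1+0.1034)^4 + 13.6948/(1+0.1034)^5 + 220.9453/(1+0.1034)^5 = 168.4074

€168.41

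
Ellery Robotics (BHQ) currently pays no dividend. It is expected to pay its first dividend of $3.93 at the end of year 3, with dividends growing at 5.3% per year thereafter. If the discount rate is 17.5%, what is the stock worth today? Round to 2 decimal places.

Deferred-dividend DDM. At t=2 the remaining stream is a growing perpetuity with first payment D_3 = 3.93.
V_2 = D_3/(r−g) = 3.93/(0.175−0.053) = 32.2131
P₀ = V_2/(1+r)^2 = 32.2131/(1+0.175)^2 = 23.3323

$23.33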